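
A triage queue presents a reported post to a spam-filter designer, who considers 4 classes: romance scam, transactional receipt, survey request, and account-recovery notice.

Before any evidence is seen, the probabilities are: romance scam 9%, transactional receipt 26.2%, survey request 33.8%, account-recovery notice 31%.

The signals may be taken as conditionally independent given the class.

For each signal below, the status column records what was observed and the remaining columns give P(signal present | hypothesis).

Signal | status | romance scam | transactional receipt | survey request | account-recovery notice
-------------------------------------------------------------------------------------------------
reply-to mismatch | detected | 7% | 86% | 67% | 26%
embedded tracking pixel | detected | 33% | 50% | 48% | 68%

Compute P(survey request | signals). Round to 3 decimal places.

Multiply each prior by the joint likelihood of the signal pattern:
  romance scam: 0.090 × 0.07 × 0.33 = 0.002079
  transactional receipt: 0.262 × 0.86 × 0.50 = 0.11266
  survey request: 0.338 × 0.67 × 0.48 = 0.1087
  account-recovery notice: 0.310 × 0.26 × 0.68 = 0.054808
The unnormalized weights sum to 0.27825.
P(survey request | evidence) = 0.1087 / 0.27825 ≈ 0.391.

0.391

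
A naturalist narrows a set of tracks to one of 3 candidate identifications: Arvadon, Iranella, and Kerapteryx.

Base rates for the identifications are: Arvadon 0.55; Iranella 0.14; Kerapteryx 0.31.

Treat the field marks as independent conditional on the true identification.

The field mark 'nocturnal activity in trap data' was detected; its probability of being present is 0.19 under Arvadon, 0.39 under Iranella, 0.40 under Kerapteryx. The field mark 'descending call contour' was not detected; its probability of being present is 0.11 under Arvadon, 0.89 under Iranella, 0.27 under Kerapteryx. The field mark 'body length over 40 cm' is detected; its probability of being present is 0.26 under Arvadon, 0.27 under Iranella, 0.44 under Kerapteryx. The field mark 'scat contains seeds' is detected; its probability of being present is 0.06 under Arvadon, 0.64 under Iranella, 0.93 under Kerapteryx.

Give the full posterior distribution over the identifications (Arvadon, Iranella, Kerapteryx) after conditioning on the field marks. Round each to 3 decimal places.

0.037, 0.026, 0.937

For each hypothesis, the unnormalized posterior weight is prior × product of the field mark likelihoods (using 1 − P(present | H) for each absent field mark):
  Arvadon: 0.55 × 0.19 × (1 − 0.11) × 0.26 × 0.06 = 0.0014509
  Iranella: 0.14 × 0.39 × (1 − 0.89) × 0.27 × 0.64 = 0.0010378
  Kerapteryx: 0.31 × 0.40 × (1 − 0.27) × 0.44 × 0.93 = 0.037041
Marginal likelihood of the evidence = 0.039529.
P(Arvadon | evidence) = 0.0014509 / 0.039529 ≈ 0.037
P(Iranella | evidence) = 0.0010378 / 0.039529 ≈ 0.026
P(Kerapteryx | evidence) = 0.037041 / 0.039529 ≈ 0.937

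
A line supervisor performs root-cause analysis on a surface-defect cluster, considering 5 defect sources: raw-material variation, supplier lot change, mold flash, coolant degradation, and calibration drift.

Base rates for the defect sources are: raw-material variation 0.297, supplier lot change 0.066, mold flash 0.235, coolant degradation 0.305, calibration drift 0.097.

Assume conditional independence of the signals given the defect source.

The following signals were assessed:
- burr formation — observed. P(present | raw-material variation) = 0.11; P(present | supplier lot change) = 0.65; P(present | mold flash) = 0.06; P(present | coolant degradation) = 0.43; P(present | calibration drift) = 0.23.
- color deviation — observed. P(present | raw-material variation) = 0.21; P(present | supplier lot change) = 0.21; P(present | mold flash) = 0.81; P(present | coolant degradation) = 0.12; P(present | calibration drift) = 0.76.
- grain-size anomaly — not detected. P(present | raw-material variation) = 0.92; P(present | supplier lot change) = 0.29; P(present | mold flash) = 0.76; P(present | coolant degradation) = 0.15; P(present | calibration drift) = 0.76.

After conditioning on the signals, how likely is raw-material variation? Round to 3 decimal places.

0.020

For each hypothesis, the unnormalized posterior weight is prior × product of the signal likelihoods (using 1 − P(present | H) for each absent signal):
  raw-material variation: 0.297 × 0.11 × 0.21 × (1 − 0.92) = 0.00054886
  supplier lot change: 0.066 × 0.65 × 0.21 × (1 − 0.29) = 0.0063964
  mold flash: 0.235 × 0.06 × 0.81 × (1 − 0.76) = 0.002741
  coolant degradation: 0.305 × 0.43 × 0.12 × (1 − 0.15) = 0.013377
  calibration drift: 0.097 × 0.23 × 0.76 × (1 − 0.76) = 0.0040693
The unnormalized weights sum to 0.027133.
P(raw-material variation | evidence) = 0.00054886 / 0.027133 ≈ 0.020.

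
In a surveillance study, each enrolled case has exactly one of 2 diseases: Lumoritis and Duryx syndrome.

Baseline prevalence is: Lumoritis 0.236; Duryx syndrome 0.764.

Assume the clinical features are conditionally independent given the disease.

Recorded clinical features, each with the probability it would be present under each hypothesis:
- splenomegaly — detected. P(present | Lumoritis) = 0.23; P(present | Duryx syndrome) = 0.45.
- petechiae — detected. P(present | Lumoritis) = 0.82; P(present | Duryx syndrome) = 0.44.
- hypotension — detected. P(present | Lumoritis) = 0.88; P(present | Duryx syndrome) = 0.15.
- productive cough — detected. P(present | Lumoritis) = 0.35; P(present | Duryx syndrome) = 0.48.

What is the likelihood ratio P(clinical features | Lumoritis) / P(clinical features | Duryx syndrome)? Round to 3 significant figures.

Take the product of per-clinical feature likelihoods under each hypothesis, then divide.
  Lumoritis: 0.23 × 0.82 × 0.88 × 0.35 = 0.058089
  Duryx syndrome: 0.45 × 0.44 × 0.15 × 0.48 = 0.014256
Bayes factor = 0.058089 / 0.014256 ≈ 4.07

4.07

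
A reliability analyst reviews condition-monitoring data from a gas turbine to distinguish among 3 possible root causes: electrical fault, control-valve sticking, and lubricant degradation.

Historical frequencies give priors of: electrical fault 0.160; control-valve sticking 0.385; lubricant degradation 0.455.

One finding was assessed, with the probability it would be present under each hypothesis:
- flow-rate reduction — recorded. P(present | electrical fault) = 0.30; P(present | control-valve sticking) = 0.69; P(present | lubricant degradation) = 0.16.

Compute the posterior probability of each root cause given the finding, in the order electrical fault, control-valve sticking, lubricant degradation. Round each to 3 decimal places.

By Bayes' rule, the unnormalized weight for each hypothesis is prior × likelihood:
  electrical fault: 0.160 × 0.30 = 0.048
  control-valve sticking: 0.385 × 0.69 = 0.26565
  lubricant degradation: 0.455 × 0.16 = 0.0728
Marginal likelihood of the evidence = 0.38645.
P(electrical fault | evidence) = 0.048 / 0.38645 ≈ 0.124
P(control-valve sticking | evidence) = 0.26565 / 0.38645 ≈ 0.687
P(lubricant degradation | evidence) = 0.0728 / 0.38645 ≈ 0.188

0.124, 0.687, 0.188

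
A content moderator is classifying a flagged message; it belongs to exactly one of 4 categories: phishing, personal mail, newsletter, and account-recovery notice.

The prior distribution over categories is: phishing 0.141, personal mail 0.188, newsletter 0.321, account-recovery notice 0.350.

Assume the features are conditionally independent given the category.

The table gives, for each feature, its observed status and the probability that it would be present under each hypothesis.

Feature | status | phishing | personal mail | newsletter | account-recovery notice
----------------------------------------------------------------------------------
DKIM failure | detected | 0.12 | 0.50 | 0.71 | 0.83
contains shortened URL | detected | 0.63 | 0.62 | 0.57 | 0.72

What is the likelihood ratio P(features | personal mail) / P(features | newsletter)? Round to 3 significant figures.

The Bayes factor is the ratio of the joint likelihoods of the feature pattern under the two hypotheses.
  personal mail: 0.50 × 0.62 = 0.31
  newsletter: 0.71 × 0.57 = 0.4047
Bayes factor = 0.31 / 0.4047 ≈ 0.766

0.766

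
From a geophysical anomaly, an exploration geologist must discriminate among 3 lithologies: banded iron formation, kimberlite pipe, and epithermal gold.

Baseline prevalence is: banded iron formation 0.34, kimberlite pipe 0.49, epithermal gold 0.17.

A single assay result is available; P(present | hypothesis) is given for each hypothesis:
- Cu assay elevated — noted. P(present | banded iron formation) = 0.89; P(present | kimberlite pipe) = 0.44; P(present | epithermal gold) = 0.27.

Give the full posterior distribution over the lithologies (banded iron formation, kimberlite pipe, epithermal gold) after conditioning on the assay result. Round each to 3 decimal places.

By Bayes' rule, the unnormalized weight for each hypothesis is prior × likelihood:
  banded iron formation: 0.34 × 0.89 = 0.3026
  kimberlite pipe: 0.49 × 0.44 = 0.2156
  epithermal gold: 0.17 × 0.27 = 0.0459
Normalizing constant Z = 0.3026 + 0.2156 + 0.0459 = 0.5641.
P(banded iron formation | evidence) = 0.3026 / 0.5641 ≈ 0.536
P(kimberlite pipe | evidence) = 0.2156 / 0.5641 ≈ 0.382
P(epithermal gold | evidence) = 0.0459 / 0.5641 ≈ 0.081

0.536, 0.382, 0.081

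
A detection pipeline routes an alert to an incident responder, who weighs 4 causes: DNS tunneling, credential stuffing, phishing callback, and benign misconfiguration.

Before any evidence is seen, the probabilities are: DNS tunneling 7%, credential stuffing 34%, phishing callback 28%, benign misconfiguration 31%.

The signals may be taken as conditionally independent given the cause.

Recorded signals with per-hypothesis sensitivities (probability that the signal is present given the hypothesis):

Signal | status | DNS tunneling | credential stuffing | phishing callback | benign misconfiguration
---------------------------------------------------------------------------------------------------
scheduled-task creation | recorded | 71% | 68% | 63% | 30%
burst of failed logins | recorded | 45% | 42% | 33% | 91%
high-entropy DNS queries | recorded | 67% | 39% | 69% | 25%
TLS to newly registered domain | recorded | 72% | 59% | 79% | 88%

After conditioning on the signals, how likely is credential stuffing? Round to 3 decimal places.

For each hypothesis, the unnormalized posterior weight is prior × product of the signal likelihoods:
  DNS tunneling: 0.07 × 0.71 × 0.45 × 0.67 × 0.72 = 0.010789
  credential stuffing: 0.34 × 0.68 × 0.42 × 0.39 × 0.59 = 0.022344
  phishing callback: 0.28 × 0.63 × 0.33 × 0.69 × 0.79 = 0.031731
  benign misconfiguration: 0.31 × 0.30 × 0.91 × 0.25 × 0.88 = 0.018619
Normalizing constant Z = 0.010789 + 0.022344 + 0.031731 + 0.018619 = 0.083482.
P(credential stuffing | evidence) = 0.022344 / 0.083482 ≈ 0.268.

0.268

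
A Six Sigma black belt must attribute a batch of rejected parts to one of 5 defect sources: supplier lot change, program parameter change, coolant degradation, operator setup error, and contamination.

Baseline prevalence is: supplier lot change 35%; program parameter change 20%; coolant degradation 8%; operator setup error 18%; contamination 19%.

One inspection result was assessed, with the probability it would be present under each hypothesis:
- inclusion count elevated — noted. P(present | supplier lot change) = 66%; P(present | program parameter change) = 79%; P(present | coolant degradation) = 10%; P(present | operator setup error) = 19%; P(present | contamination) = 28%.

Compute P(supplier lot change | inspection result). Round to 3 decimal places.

0.477

For each hypothesis, the unnormalized posterior weight is prior × likelihood:
  supplier lot change: 0.35 × 0.66 = 0.231
  program parameter change: 0.20 × 0.79 = 0.158
  coolant degradation: 0.08 × 0.10 = 0.008
  operator setup error: 0.18 × 0.19 = 0.0342
  contamination: 0.19 × 0.28 = 0.0532
The unnormalized weights sum to 0.4844.
P(supplier lot change | evidence) = 0.231 / 0.4844 ≈ 0.477.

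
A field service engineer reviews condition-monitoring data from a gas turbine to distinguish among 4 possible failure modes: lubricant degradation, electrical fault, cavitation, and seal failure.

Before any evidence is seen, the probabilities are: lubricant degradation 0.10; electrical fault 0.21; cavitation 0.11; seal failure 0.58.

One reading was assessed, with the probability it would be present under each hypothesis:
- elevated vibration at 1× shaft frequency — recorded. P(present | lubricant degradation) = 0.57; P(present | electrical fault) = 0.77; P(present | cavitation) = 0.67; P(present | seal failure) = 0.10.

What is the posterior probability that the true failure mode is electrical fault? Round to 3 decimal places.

By Bayes' rule, the unnormalized weight for each hypothesis is prior × likelihood:
  lubricant degradation: 0.10 × 0.57 = 0.057
  electrical fault: 0.21 × 0.77 = 0.1617
  cavitation: 0.11 × 0.67 = 0.0737
  seal failure: 0.58 × 0.10 = 0.058
Normalizing constant Z = 0.057 + 0.1617 + 0.0737 + 0.058 = 0.3504.
P(electrical fault | evidence) = 0.1617 / 0.3504 ≈ 0.461.

0.461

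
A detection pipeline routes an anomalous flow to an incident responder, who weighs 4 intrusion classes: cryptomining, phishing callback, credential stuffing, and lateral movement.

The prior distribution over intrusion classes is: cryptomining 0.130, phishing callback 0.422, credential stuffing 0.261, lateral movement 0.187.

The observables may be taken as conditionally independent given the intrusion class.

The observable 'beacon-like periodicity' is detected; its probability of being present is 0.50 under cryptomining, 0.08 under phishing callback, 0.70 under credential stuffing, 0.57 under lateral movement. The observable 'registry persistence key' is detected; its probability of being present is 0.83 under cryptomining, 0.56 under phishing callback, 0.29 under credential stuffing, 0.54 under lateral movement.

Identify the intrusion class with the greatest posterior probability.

For each hypothesis, the unnormalized posterior weight is prior × product of the observable likelihoods:
  cryptomining: 0.130 × 0.50 × 0.83 = 0.05395
  phishing callback: 0.422 × 0.08 × 0.56 = 0.018906
  credential stuffing: 0.261 × 0.70 × 0.29 = 0.052983
  lateral movement: 0.187 × 0.57 × 0.54 = 0.057559
Normalizing constant Z = 0.05395 + 0.018906 + 0.052983 + 0.057559 = 0.1834.
P(cryptomining | evidence) ≈ 0.05395 / 0.1834 ≈ 0.294
P(phishing callback | evidence) ≈ 0.018906 / 0.1834 ≈ 0.103
P(credential stuffing | evidence) ≈ 0.052983 / 0.1834 ≈ 0.289
P(lateral movement | evidence) ≈ 0.057559 / 0.1834 ≈ 0.314
The largest is 0.314, so lateral movement is most probable.

lateral movement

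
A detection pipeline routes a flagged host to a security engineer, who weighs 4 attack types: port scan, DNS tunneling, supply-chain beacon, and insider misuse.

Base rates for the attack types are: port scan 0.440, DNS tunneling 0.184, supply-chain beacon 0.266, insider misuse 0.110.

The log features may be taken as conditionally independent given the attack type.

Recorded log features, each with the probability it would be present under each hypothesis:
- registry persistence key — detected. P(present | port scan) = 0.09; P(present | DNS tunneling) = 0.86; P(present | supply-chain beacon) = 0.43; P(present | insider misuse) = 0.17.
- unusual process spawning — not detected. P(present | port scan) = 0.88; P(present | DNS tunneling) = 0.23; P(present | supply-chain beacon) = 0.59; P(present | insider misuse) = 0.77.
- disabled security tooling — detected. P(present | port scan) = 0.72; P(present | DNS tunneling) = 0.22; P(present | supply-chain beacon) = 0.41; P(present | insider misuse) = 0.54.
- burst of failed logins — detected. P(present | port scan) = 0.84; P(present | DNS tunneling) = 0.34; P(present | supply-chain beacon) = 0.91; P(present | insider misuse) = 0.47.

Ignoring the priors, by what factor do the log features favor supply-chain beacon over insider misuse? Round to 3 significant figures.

6.63

Joint likelihood of the log feature pattern under each hypothesis (using 1 − P(present | H) for each absent log feature):
  supply-chain beacon: 0.43 × (1 − 0.59) × 0.41 × 0.91 = 0.065778
  insider misuse: 0.17 × (1 − 0.77) × 0.54 × 0.47 = 0.0099236
Bayes factor = 0.065778 / 0.0099236 ≈ 6.63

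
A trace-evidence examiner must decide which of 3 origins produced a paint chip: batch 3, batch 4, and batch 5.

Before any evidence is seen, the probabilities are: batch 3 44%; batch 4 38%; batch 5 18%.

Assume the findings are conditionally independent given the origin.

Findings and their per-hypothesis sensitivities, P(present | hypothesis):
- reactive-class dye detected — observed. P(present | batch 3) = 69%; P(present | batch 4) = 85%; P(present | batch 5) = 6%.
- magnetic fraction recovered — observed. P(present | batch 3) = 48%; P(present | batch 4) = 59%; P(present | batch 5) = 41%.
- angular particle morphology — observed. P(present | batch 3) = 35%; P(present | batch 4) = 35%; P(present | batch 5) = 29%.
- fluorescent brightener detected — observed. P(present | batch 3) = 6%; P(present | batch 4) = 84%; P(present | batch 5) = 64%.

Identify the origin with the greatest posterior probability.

By Bayes' rule with conditional independence, the unnormalized weight for each hypothesis is prior × ∏ likelihoods:
  batch 3: 0.44 × 0.69 × 0.48 × 0.35 × 0.06 = 0.0030603
  batch 4: 0.38 × 0.85 × 0.59 × 0.35 × 0.84 = 0.056028
  batch 5: 0.18 × 0.06 × 0.41 × 0.29 × 0.64 = 0.00082184
Normalizing constant Z = 0.0030603 + 0.056028 + 0.00082184 = 0.05991.
P(batch 3 | evidence) ≈ 0.0030603 / 0.05991 ≈ 0.051
P(batch 4 | evidence) ≈ 0.056028 / 0.05991 ≈ 0.935
P(batch 5 | evidence) ≈ 0.00082184 / 0.05991 ≈ 0.014
The largest is 0.935, so batch 4 is most probable.

batch 4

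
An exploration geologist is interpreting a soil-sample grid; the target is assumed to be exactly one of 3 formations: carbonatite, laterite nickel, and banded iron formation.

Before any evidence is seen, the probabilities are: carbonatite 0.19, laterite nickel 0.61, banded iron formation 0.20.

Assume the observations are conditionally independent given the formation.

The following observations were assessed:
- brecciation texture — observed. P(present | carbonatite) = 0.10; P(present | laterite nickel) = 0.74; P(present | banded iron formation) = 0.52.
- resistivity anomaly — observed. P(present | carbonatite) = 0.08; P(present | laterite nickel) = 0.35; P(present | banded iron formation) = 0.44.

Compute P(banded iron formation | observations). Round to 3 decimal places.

By Bayes' rule with conditional independence, the unnormalized weight for each hypothesis is prior × ∏ likelihoods:
  carbonatite: 0.19 × 0.10 × 0.08 = 0.00152
  laterite nickel: 0.61 × 0.74 × 0.35 = 0.15799
  banded iron formation: 0.20 × 0.52 × 0.44 = 0.04576
Normalizing constant Z = 0.00152 + 0.15799 + 0.04576 = 0.20527.
P(banded iron formation | evidence) = 0.04576 / 0.20527 ≈ 0.223.

0.223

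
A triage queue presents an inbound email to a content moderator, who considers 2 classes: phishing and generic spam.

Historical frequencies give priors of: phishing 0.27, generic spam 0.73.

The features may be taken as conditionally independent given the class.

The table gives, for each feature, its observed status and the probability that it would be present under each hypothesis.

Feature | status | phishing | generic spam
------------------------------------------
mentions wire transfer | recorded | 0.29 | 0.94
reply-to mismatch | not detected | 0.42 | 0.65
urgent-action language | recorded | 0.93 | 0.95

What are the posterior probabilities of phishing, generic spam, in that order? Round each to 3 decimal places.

By Bayes' rule with conditional independence, the unnormalized weight for each hypothesis is prior × ∏ likelihoods (using 1 − P(present | H) for each absent feature):
  phishing: 0.27 × 0.29 × (1 − 0.42) × 0.93 = 0.042235
  generic spam: 0.73 × 0.94 × (1 − 0.65) × 0.95 = 0.22816
The unnormalized weights sum to 0.2704.
P(phishing | evidence) = 0.042235 / 0.2704 ≈ 0.156
P(generic spam | evidence) = 0.22816 / 0.2704 ≈ 0.844

0.156, 0.844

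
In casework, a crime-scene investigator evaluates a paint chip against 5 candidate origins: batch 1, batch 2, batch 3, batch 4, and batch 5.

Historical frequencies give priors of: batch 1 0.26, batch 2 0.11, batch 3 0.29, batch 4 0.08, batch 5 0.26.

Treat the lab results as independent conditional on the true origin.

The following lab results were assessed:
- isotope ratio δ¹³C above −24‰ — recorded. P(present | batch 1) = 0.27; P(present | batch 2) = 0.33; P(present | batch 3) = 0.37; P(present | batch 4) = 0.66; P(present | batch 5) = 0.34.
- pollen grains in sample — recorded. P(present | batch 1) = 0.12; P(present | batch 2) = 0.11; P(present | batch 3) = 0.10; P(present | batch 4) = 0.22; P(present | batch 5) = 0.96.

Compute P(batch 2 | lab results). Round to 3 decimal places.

By Bayes' rule with conditional independence, the unnormalized weight for each hypothesis is prior × ∏ likelihoods:
  batch 1: 0.26 × 0.27 × 0.12 = 0.008424
  batch 2: 0.11 × 0.33 × 0.11 = 0.003993
  batch 3: 0.29 × 0.37 × 0.10 = 0.01073
  batch 4: 0.08 × 0.66 × 0.22 = 0.011616
  batch 5: 0.26 × 0.34 × 0.96 = 0.084864
Normalizing constant Z = 0.008424 + 0.003993 + 0.01073 + 0.011616 + 0.084864 = 0.11963.
P(batch 2 | evidence) = 0.003993 / 0.11963 ≈ 0.033.

0.033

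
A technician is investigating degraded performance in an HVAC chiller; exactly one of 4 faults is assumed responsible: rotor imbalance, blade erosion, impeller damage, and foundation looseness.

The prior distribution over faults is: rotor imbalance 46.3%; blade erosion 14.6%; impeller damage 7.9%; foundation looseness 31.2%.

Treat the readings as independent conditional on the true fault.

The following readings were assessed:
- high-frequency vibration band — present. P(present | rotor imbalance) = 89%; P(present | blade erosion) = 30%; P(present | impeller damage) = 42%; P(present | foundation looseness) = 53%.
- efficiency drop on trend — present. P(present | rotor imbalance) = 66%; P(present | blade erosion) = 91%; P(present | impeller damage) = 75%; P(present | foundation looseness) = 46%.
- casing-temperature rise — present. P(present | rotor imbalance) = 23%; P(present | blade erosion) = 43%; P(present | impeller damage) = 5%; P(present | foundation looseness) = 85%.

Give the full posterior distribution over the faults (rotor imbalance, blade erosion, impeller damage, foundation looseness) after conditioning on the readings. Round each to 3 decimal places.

Multiply each prior by the joint likelihood of the reading pattern:
  rotor imbalance: 0.463 × 0.89 × 0.66 × 0.23 = 0.062552
  blade erosion: 0.146 × 0.30 × 0.91 × 0.43 = 0.017139
  impeller damage: 0.079 × 0.42 × 0.75 × 0.05 = 0.0012443
  foundation looseness: 0.312 × 0.53 × 0.46 × 0.85 = 0.064656
Normalizing constant Z = 0.062552 + 0.017139 + 0.0012443 + 0.064656 = 0.14559.
P(rotor imbalance | evidence) = 0.062552 / 0.14559 ≈ 0.430
P(blade erosion | evidence) = 0.017139 / 0.14559 ≈ 0.118
P(impeller damage | evidence) = 0.0012443 / 0.14559 ≈ 0.009
P(foundation looseness | evidence) = 0.064656 / 0.14559 ≈ 0.444

0.430, 0.118, 0.009, 0.444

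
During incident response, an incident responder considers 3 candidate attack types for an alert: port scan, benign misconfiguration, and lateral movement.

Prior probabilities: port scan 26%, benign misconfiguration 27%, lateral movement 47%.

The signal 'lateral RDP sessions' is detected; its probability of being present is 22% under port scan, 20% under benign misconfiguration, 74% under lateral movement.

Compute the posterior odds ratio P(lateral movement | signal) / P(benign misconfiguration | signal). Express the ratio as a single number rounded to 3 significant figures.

The normalizing constant cancels in an odds ratio, so compute prior × likelihood for the two hypotheses only:
  lateral movement: 0.47 × 0.74 = 0.3478
  benign misconfiguration: 0.27 × 0.20 = 0.054
Odds(lateral movement : benign misconfiguration) = 0.3478 / 0.054 ≈ 6.44.

6.44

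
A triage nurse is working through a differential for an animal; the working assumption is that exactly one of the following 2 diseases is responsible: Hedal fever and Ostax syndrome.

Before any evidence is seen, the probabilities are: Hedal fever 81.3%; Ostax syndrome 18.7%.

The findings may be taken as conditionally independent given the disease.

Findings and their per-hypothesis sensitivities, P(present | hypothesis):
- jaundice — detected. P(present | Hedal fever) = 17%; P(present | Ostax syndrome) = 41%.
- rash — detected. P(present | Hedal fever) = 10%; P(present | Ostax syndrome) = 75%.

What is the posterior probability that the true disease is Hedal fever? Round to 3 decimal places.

By Bayes' rule with conditional independence, the unnormalized weight for each hypothesis is prior × ∏ likelihoods:
  Hedal fever: 0.813 × 0.17 × 0.10 = 0.013821
  Ostax syndrome: 0.187 × 0.41 × 0.75 = 0.057502
Marginal likelihood of the evidence = 0.071323.
P(Hedal fever | evidence) = 0.013821 / 0.071323 ≈ 0.194.

0.194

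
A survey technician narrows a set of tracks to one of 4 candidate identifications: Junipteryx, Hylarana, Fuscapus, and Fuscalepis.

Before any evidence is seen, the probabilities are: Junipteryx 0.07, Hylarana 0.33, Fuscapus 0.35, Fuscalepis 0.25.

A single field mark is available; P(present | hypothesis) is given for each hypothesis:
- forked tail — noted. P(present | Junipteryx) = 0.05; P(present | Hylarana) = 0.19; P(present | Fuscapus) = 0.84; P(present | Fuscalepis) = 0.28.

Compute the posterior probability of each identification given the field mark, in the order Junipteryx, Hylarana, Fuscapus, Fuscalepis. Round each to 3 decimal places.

Multiply each prior by the likelihood of the field mark:
  Junipteryx: 0.07 × 0.05 = 0.0035
  Hylarana: 0.33 × 0.19 = 0.0627
  Fuscapus: 0.35 × 0.84 = 0.294
  Fuscalepis: 0.25 × 0.28 = 0.07
Marginal likelihood of the evidence = 0.4302.
P(Junipteryx | evidence) = 0.0035 / 0.4302 ≈ 0.008
P(Hylarana | evidence) = 0.0627 / 0.4302 ≈ 0.146
P(Fuscapus | evidence) = 0.294 / 0.4302 ≈ 0.683
P(Fuscalepis | evidence) = 0.07 / 0.4302 ≈ 0.163

0.008, 0.146, 0.683, 0.163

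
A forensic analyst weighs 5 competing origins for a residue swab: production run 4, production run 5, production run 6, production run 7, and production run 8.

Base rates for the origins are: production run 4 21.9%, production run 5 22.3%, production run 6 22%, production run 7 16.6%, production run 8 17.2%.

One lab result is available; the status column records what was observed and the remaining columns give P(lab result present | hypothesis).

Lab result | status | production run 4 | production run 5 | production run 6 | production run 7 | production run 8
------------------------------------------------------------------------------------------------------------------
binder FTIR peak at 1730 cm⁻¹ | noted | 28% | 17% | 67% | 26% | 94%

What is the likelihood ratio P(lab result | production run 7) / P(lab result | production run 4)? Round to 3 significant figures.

0.929

The Bayes factor is the ratio of the two likelihoods.
  production run 7: 0.26
  production run 4: 0.28
Bayes factor = 0.26 / 0.28 ≈ 0.929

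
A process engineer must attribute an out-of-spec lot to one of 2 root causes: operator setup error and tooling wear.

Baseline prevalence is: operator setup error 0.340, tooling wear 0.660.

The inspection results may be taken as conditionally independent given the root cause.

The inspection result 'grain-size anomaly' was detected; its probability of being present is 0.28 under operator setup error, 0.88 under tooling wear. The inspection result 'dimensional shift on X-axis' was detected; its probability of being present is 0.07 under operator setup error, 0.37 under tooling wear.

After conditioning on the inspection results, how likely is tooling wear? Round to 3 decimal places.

0.970

By Bayes' rule with conditional independence, the unnormalized weight for each hypothesis is prior × ∏ likelihoods:
  operator setup error: 0.340 × 0.28 × 0.07 = 0.006664
  tooling wear: 0.660 × 0.88 × 0.37 = 0.2149
The unnormalized weights sum to 0.22156.
P(tooling wear | evidence) = 0.2149 / 0.22156 ≈ 0.970.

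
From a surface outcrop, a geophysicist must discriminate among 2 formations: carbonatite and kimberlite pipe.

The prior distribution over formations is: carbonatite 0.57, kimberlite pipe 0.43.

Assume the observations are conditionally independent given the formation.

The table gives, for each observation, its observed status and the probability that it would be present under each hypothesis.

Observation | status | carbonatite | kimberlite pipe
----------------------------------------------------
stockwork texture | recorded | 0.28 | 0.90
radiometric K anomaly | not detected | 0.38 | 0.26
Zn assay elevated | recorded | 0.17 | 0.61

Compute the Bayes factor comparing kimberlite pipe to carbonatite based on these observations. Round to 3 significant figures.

Joint likelihood of the evidence pattern under each hypothesis (using 1 − P(present | H) for each absent observation):
  kimberlite pipe: 0.90 × (1 − 0.26) × 0.61 = 0.40626
  carbonatite: 0.28 × (1 − 0.38) × 0.17 = 0.029512
Bayes factor = 0.40626 / 0.029512 ≈ 13.8

13.8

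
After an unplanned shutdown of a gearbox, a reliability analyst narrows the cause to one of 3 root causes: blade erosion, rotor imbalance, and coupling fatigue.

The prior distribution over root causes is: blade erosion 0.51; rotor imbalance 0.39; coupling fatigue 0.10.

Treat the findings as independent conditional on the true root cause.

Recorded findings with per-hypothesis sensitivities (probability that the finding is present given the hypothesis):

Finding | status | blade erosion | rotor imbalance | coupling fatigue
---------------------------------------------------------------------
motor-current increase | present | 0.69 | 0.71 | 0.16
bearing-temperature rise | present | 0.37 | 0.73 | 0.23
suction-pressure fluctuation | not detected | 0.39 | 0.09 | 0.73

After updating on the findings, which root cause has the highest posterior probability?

Multiply each prior by the joint likelihood of the evidence pattern (using 1 − P(present | H) for each absent finding):
  blade erosion: 0.51 × 0.69 × 0.37 × (1 − 0.39) = 0.079424
  rotor imbalance: 0.39 × 0.71 × 0.73 × (1 − 0.09) = 0.18394
  coupling fatigue: 0.10 × 0.16 × 0.23 × (1 − 0.73) = 0.0009936
Marginal likelihood of the evidence = 0.26436.
P(blade erosion | evidence) ≈ 0.079424 / 0.26436 ≈ 0.300
P(rotor imbalance | evidence) ≈ 0.18394 / 0.26436 ≈ 0.696
P(coupling fatigue | evidence) ≈ 0.0009936 / 0.26436 ≈ 0.004
The largest is 0.696, so rotor imbalance is most probable.

rotor imbalance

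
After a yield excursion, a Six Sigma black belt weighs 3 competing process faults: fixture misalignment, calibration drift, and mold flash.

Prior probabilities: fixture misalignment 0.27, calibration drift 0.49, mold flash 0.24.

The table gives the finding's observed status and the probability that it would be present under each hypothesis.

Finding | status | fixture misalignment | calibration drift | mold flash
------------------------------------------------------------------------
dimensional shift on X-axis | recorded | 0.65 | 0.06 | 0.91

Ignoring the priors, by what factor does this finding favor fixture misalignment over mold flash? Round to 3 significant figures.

Likelihood of this finding under each hypothesis:
  fixture misalignment: 0.65
  mold flash: 0.91
Bayes factor = 0.65 / 0.91 ≈ 0.714

0.714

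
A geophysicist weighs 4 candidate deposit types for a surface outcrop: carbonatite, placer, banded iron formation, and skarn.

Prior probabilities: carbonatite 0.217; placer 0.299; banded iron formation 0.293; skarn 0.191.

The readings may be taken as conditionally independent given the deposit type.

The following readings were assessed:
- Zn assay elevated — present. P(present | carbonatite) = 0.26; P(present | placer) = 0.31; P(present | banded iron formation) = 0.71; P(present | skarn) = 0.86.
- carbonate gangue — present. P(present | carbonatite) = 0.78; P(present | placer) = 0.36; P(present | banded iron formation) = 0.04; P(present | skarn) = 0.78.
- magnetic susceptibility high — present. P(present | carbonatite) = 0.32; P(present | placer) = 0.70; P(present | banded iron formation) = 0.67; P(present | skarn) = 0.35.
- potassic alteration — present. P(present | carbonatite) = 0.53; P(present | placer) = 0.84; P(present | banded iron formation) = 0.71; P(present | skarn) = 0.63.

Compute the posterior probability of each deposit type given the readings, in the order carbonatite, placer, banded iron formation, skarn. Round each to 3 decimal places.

0.126, 0.331, 0.067, 0.476

By Bayes' rule with conditional independence, the unnormalized weight for each hypothesis is prior × ∏ likelihoods:
  carbonatite: 0.217 × 0.26 × 0.78 × 0.32 × 0.53 = 0.0074637
  placer: 0.299 × 0.31 × 0.36 × 0.70 × 0.84 = 0.019621
  banded iron formation: 0.293 × 0.71 × 0.04 × 0.67 × 0.71 = 0.0039584
  skarn: 0.191 × 0.86 × 0.78 × 0.35 × 0.63 = 0.028251
The unnormalized weights sum to 0.059294.
P(carbonatite | evidence) = 0.0074637 / 0.059294 ≈ 0.126
P(placer | evidence) = 0.019621 / 0.059294 ≈ 0.331
P(banded iron formation | evidence) = 0.0039584 / 0.059294 ≈ 0.067
P(skarn | evidence) = 0.028251 / 0.059294 ≈ 0.476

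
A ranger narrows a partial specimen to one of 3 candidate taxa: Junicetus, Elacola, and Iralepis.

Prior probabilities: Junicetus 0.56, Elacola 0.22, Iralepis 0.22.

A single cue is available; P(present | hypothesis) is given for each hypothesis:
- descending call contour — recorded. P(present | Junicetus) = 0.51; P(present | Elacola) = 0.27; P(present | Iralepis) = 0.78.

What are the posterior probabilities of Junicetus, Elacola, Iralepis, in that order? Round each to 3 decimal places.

For each hypothesis, the unnormalized posterior weight is prior × likelihood:
  Junicetus: 0.56 × 0.51 = 0.2856
  Elacola: 0.22 × 0.27 = 0.0594
  Iralepis: 0.22 × 0.78 = 0.1716
Marginal likelihood of the evidence = 0.5166.
P(Junicetus | evidence) = 0.2856 / 0.5166 ≈ 0.553
P(Elacola | evidence) = 0.0594 / 0.5166 ≈ 0.115
P(Iralepis | evidence) = 0.1716 / 0.5166 ≈ 0.332

0.553, 0.115, 0.332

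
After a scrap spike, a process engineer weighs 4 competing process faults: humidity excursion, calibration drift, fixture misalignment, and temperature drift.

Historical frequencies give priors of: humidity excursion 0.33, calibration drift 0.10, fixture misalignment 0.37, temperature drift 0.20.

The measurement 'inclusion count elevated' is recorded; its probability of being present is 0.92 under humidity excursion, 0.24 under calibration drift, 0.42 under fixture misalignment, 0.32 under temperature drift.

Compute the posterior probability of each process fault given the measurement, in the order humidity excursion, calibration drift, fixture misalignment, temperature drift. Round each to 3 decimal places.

By Bayes' rule, the unnormalized weight for each hypothesis is prior × likelihood:
  humidity excursion: 0.33 × 0.92 = 0.3036
  calibration drift: 0.10 × 0.24 = 0.024
  fixture misalignment: 0.37 × 0.42 = 0.1554
  temperature drift: 0.20 × 0.32 = 0.064
Marginal likelihood of the evidence = 0.547.
P(humidity excursion | evidence) = 0.3036 / 0.547 ≈ 0.555
P(calibration drift | evidence) = 0.024 / 0.547 ≈ 0.044
P(fixture misalignment | evidence) = 0.1554 / 0.547 ≈ 0.284
P(temperature drift | evidence) = 0.064 / 0.547 ≈ 0.117

0.555, 0.044, 0.284, 0.117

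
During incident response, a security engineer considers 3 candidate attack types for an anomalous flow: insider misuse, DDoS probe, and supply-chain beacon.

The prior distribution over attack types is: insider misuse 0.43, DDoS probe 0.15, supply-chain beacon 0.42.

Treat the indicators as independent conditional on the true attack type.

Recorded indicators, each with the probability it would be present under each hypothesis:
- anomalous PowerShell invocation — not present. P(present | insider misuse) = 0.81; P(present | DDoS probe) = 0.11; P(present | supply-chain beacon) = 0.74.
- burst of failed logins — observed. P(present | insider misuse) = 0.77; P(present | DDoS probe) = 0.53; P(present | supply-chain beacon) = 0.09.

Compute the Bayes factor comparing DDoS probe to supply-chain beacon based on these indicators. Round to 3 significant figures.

The Bayes factor is the ratio of the joint likelihoods of the indicator pattern under the two hypotheses (using 1 − P(present | H) for each absent indicator).
  DDoS probe: (1 − 0.11) × 0.53 = 0.4717
  supply-chain beacon: (1 − 0.74) × 0.09 = 0.0234
Bayes factor = 0.4717 / 0.0234 ≈ 20.2

20.2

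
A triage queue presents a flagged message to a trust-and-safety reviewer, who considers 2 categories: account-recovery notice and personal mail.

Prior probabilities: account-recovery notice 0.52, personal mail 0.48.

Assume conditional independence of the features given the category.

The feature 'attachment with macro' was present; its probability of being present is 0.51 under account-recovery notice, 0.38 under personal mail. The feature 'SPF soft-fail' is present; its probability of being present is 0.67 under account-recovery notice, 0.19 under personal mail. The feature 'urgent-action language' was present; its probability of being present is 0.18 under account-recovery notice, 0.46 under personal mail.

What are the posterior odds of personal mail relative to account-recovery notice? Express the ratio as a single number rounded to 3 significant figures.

The normalizing constant cancels in an odds ratio, so compute prior × likelihood for the two hypotheses only:
  personal mail: 0.48 × 0.38 × 0.19 × 0.46 = 0.015942
  account-recovery notice: 0.52 × 0.51 × 0.67 × 0.18 = 0.031983
Odds(personal mail : account-recovery notice) = 0.015942 / 0.031983 ≈ 0.498.

0.498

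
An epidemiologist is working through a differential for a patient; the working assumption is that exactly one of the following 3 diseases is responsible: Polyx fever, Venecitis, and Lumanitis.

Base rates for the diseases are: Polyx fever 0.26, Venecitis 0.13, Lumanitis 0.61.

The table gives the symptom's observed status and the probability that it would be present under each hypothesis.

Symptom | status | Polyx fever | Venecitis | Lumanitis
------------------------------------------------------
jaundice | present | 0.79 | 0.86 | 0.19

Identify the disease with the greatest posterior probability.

Polyx fever

By Bayes' rule, the unnormalized weight for each hypothesis is prior × likelihood:
  Polyx fever: 0.26 × 0.79 = 0.2054
  Venecitis: 0.13 × 0.86 = 0.1118
  Lumanitis: 0.61 × 0.19 = 0.1159
Normalizing constant Z = 0.2054 + 0.1118 + 0.1159 = 0.4331.
P(Polyx fever | evidence) ≈ 0.2054 / 0.4331 ≈ 0.474
P(Venecitis | evidence) ≈ 0.1118 / 0.4331 ≈ 0.258
P(Lumanitis | evidence) ≈ 0.1159 / 0.4331 ≈ 0.268
The largest is 0.474, so Polyx fever is most probable.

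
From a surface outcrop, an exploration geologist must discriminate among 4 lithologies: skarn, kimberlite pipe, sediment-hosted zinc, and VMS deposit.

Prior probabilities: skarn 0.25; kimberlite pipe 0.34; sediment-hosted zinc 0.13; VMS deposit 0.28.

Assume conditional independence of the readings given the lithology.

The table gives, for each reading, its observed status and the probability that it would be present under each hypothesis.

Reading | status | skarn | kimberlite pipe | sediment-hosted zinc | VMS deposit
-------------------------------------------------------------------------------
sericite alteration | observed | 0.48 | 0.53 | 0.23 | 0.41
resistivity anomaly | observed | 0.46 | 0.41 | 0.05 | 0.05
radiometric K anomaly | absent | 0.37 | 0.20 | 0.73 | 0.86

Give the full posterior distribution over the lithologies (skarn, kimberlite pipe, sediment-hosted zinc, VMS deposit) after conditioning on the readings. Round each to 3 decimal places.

For each hypothesis, the unnormalized posterior weight is prior × product of the reading likelihoods (using 1 − P(present | H) for each absent reading):
  skarn: 0.25 × 0.48 × 0.46 × (1 − 0.37) = 0.034776
  kimberlite pipe: 0.34 × 0.53 × 0.41 × (1 − 0.20) = 0.059106
  sediment-hosted zinc: 0.13 × 0.23 × 0.05 × (1 − 0.73) = 0.00040365
  VMS deposit: 0.28 × 0.41 × 0.05 × (1 − 0.86) = 0.0008036
Marginal likelihood of the evidence = 0.095089.
P(skarn | evidence) = 0.034776 / 0.095089 ≈ 0.366
P(kimberlite pipe | evidence) = 0.059106 / 0.095089 ≈ 0.622
P(sediment-hosted zinc | evidence) = 0.00040365 / 0.095089 ≈ 0.004
P(VMS deposit | evidence) = 0.0008036 / 0.095089 ≈ 0.008

0.366, 0.622, 0.004, 0.008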